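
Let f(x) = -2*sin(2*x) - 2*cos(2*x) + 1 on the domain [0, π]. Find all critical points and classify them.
f'(x) = -4*sqrt(2)*cos(2*x + pi/4)

Solve f'(x) = 0 on [0, π]:
  f'(x) = 0 ⇔ -2*cos(2*x) = -2*sin(2*x) ⇔ tan(2*x) = 1, i.e. 2*x = arctan(1) + nπ; keep the solutions lying in [0, π].
  ⇒ x = pi/8 ≈ 0.3927, 5*pi/8 ≈ 1.9635

f''(x) = 8*sqrt(2)*sin(2*x + pi/4)
Second-derivative test at each critical point:
  f''(0.3927) = 11.3137 > 0 → local minimum
  f''(1.9635) = -11.3137 < 0 → local maximum

Critical points: x = pi/8 ≈ 0.3927 (local minimum); x = 5*pi/8 ≈ 1.9635 (local maximum)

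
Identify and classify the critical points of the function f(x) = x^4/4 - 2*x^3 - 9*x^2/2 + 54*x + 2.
f'(x) = x^3 - 6*x^2 - 9*x + 54

Solve f'(x) = 0:
  Factor: x^3 - 6*x^2 - 9*x + 54 = (x - 6)*(x - 3)*(x + 3) = 0.
  ⇒ x = -3, 3, 6

f''(x) = 3*x^2 - 12*x - 9
Second-derivative test at each critical point:
  f''(-3) = 54 > 0 → local minimum
  f''(3) = -18 < 0 → local maximum
  f''(6) = 27 > 0 → local minimum

Critical points: x = -3 (local minimum); x = 3 (local maximum); x = 6 (local minimum)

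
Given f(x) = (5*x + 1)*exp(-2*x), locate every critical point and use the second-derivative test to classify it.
f'(x) = (3 - 10*x)*exp(-2*x)

Solve f'(x) = 0:
  f'(x) = (3 - 10*x)·exp(-2*x) and exp(-2*x) > 0 for every x, so f'(x) = 0 ⇔ 3 - 10*x = 0.
  3 - 10*x = 0.
  ⇒ x = 3/10

f''(x) = 4*(5*x - 4)*exp(-2*x)
Second-derivative test at each critical point:
  f''(3/10) = -5.4881 < 0 → local maximum

Critical points: x = 3/10 (local maximum)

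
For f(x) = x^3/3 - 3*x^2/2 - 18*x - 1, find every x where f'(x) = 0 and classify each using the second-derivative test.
f'(x) = x^2 - 3*x - 18

Solve f'(x) = 0:
  Factor: x^2 - 3*x - 18 = (x - 6)*(x + 3) = 0.
  ⇒ x = -3, 6

f''(x) = 2*x - 3
Second-derivative test at each critical point:
  f''(-3) = -9 < 0 → local maximum
  f''(6) = 9 > 0 → local minimum

Critical points: x = -3 (local maximum); x = 6 (local minimum)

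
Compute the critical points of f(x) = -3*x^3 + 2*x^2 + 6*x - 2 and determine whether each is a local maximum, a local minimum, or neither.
f'(x) = -9*x^2 + 4*x + 6

Solve f'(x) = 0:
  9*x^2 - 4*x - 6 = 0 has no rational roots; quadratic formula: x = (4 ± √232)/18.
  ⇒ x = 2/9 - sqrt(58)/9 ≈ -0.6240, 2/9 + sqrt(58)/9 ≈ 1.0684

f''(x) = 4 - 18*x
Second-derivative test at each critical point:
  f''(-0.6240) = 15.2315 > 0 → local minimum
  f''(1.0684) = -15.2315 < 0 → local maximum

Critical points: x = 2/9 - sqrt(58)/9 ≈ -0.6240 (local minimum); x = 2/9 + sqrt(58)/9 ≈ 1.0684 (local maximum)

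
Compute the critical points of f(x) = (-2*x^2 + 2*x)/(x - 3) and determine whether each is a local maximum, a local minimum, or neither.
f'(x) = 2*(-x^2 + 6*x - 3)/(x^2 - 6*x + 9)

Solve f'(x) = 0:
  f'(x) = -2*(x^2 - 6*x + 3)/(x - 3)^2; the denominator is positive wherever f is defined, so f'(x) = 0 ⇔ -2*x^2 + 12*x - 6 = 0.
  Factor: -2*x^2 + 12*x - 6 = -2*(x^2 - 6*x + 3); x^2 - 6*x + 3 = 0 has no rational roots; quadratic formula: x = (6 ± √24)/2.
  ⇒ x = 3 - sqrt(6) ≈ 0.5505, sqrt(6) + 3 ≈ 5.4495

f''(x) = -24/(x^3 - 9*x^2 + 27*x - 27)
Second-derivative test at each critical point:
  f''(0.5505) = 1.6330 > 0 → local minimum
  f''(5.4495) = -1.6330 < 0 → local maximum

Critical points: x = 3 - sqrt(6) ≈ 0.5505 (local minimum); x = sqrt(6) + 3 ≈ 5.4495 (local maximum)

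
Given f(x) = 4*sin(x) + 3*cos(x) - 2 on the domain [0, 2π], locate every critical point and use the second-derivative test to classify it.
f'(x) = -3*sin(x) + 4*cos(x)

Solve f'(x) = 0 on [0, 2π]:
  f'(x) = 0 ⇔ 4*cos(x) = 3*sin(x) ⇔ tan(x) = 4/3, i.e. x = arctan(4/3) + nπ; keep the solutions lying in [0, 2π].
  ⇒ x = atan(4/3) ≈ 0.9273, atan(4/3) + pi ≈ 4.0689

f''(x) = -4*sin(x) - 3*cos(x)
Second-derivative test at each critical point:
  f''(0.9273) = -5 < 0 → local maximum
  f''(4.0689) = 5 > 0 → local minimum

Critical points: x = atan(4/3) ≈ 0.9273 (local maximum); x = atan(4/3) + pi ≈ 4.0689 (local minimum)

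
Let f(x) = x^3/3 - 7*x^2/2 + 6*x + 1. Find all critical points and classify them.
f'(x) = x^2 - 7*x + 6

Solve f'(x) = 0:
  Factor: x^2 - 7*x + 6 = (x - 6)*(x - 1) = 0.
  ⇒ x = 1, 6

f''(x) = 2*x - 7
Second-derivative test at each critical point:
  f''(1) = -5 < 0 → local maximum
  f''(6) = 5 > 0 → local minimum

Critical points: x = 1 (local maximum); x = 6 (local minimum)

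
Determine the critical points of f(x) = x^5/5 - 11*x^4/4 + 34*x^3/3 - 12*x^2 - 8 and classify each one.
f'(x) = x*(x^3 - 11*x^2 + 34*x - 24)

Solve f'(x) = 0:
  Factor: x^4 - 11*x^3 + 34*x^2 - 24*x = x*(x - 6)*(x - 4)*(x - 1) = 0.
  ⇒ x = 0, 1, 4, 6

f''(x) = 4*x^3 - 33*x^2 + 68*x - 24
Second-derivative test at each critical point:
  f''(0) = -24 < 0 → local maximum
  f''(1) = 15 > 0 → local minimum
  f''(4) = -24 < 0 → local maximum
  f''(6) = 60 > 0 → local minimum

Critical points: x = 0 (local maximum); x = 1 (local minimum); x = 4 (local maximum); x = 6 (local minimum)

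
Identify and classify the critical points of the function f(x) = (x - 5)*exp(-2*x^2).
f'(x) = (-4*x*(x - 5) + 1)*exp(-2*x^2)

Solve f'(x) = 0:
  f'(x) = (-4*x^2 + 20*x + 1)·exp(-2*x^2) and exp(-2*x^2) > 0 for every x, so f'(x) = 0 ⇔ -4*x^2 + 20*x + 1 = 0.
  4*x^2 - 20*x - 1 = 0 has no rational roots; quadratic formula: x = (20 ± √416)/8.
  ⇒ x = 5/2 - sqrt(26)/2 ≈ -0.0495, 5/2 + sqrt(26)/2 ≈ 5.0495

f''(x) = 4*(4*x^2*(x - 5) - 3*x + 5)*exp(-2*x^2)
Second-derivative test at each critical point:
  f''(-0.0495) = 20.2963 > 0 → local minimum
  f''(5.0495) = -1.454e-21 < 0 → local maximum

Critical points: x = 5/2 - sqrt(26)/2 ≈ -0.0495 (local minimum); x = 5/2 + sqrt(26)/2 ≈ 5.0495 (local maximum)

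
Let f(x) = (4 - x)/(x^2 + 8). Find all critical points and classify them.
f'(x) = (-x^2 + 2*x*(x - 4) - 8)/(x^2 + 8)^2

Solve f'(x) = 0:
  f'(x) = (x^2 - 8*x - 8)/(x^2 + 8)^2; the denominator is positive wherever f is defined, so f'(x) = 0 ⇔ x^2 - 8*x - 8 = 0.
  x^2 - 8*x - 8 = 0 has no rational roots; quadratic formula: x = (8 ± √96)/2.
  ⇒ x = 4 - 2*sqrt(6) ≈ -0.8990, 4 + 2*sqrt(6) ≈ 8.8990

f''(x) = 2*(4*x^2*(4 - x) + (3*x - 4)*(x^2 + 8))/(x^2 + 8)^3
Second-derivative test at each critical point:
  f''(-0.8990) = -0.1263 < 0 → local maximum
  f''(8.8990) = 0.0013 > 0 → local minimum

Critical points: x = 4 - 2*sqrt(6) ≈ -0.8990 (local maximum); x = 4 + 2*sqrt(6) ≈ 8.8990 (local minimum)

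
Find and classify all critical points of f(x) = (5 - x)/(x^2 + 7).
f'(x) = (-x^2 + 2*x*(x - 5) - 7)/(x^2 + 7)^2

Solve f'(x) = 0:
  f'(x) = (x^2 - 10*x - 7)/(x^2 + 7)^2; the denominator is positive wherever f is defined, so f'(x) = 0 ⇔ x^2 - 10*x - 7 = 0.
  x^2 - 10*x - 7 = 0 has no rational roots; quadratic formula: x = (10 ± √128)/2.
  ⇒ x = 5 - 4*sqrt(2) ≈ -0.6569, 5 + 4*sqrt(2) ≈ 10.6569

f''(x) = 2*(4*x^2*(5 - x) + (3*x - 5)*(x^2 + 7))/(x^2 + 7)^3
Second-derivative test at each critical point:
  f''(-0.6569) = -0.2049 < 0 → local maximum
  f''(10.6569) = 0.0008 > 0 → local minimum

Critical points: x = 5 - 4*sqrt(2) ≈ -0.6569 (local maximum); x = 5 + 4*sqrt(2) ≈ 10.6569 (local minimum)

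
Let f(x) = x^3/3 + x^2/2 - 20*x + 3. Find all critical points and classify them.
f'(x) = x^2 + x - 20

Solve f'(x) = 0:
  Factor: x^2 + x - 20 = (x - 4)*(x + 5) = 0.
  ⇒ x = -5, 4

f''(x) = 2*x + 1
Second-derivative test at each critical point:
  f''(-5) = -9 < 0 → local maximum
  f''(4) = 9 > 0 → local minimum

Critical points: x = -5 (local maximum); x = 4 (local minimum)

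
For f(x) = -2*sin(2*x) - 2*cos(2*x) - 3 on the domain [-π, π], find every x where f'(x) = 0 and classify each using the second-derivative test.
f'(x) = -4*sqrt(2)*cos(2*x + pi/4)

Solve f'(x) = 0 on [-π, π]:
  f'(x) = 0 ⇔ -2*cos(2*x) = -2*sin(2*x) ⇔ tan(2*x) = 1, i.e. 2*x = arctan(1) + nπ; keep the solutions lying in [-π, π].
  ⇒ x = -7*pi/8 ≈ -2.7489, -3*pi/8 ≈ -1.1781, pi/8 ≈ 0.3927, 5*pi/8 ≈ 1.9635

f''(x) = 8*sqrt(2)*sin(2*x + pi/4)
Second-derivative test at each critical point:
  f''(-2.7489) = 11.3137 > 0 → local minimum
  f''(-1.1781) = -11.3137 < 0 → local maximum
  f''(0.3927) = 11.3137 > 0 → local minimum
  f''(1.9635) = -11.3137 < 0 → local maximum

Critical points: x = -7*pi/8 ≈ -2.7489 (local minimum); x = -3*pi/8 ≈ -1.1781 (local maximum); x = pi/8 ≈ 0.3927 (local minimum); x = 5*pi/8 ≈ 1.9635 (local maximum)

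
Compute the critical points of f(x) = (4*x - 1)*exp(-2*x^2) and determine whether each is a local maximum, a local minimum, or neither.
f'(x) = 4*(-x*(4*x - 1) + 1)*exp(-2*x^2)

Solve f'(x) = 0:
  f'(x) = (-16*x^2 + 4*x + 4)·exp(-2*x^2) and exp(-2*x^2) > 0 for every x, so f'(x) = 0 ⇔ -16*x^2 + 4*x + 4 = 0.
  Factor: -16*x^2 + 4*x + 4 = -4*(4*x^2 - x - 1); 4*x^2 - x - 1 = 0 has no rational roots; quadratic formula: x = (1 ± √17)/8.
  ⇒ x = 1/8 - sqrt(17)/8 ≈ -0.3904, 1/8 + sqrt(17)/8 ≈ 0.6404

f''(x) = 4*(4*x^2*(4*x - 1) - 12*x + 1)*exp(-2*x^2)
Second-derivative test at each critical point:
  f''(-0.3904) = 12.1593 > 0 → local minimum
  f''(0.6404) = -7.2624 < 0 → local maximum

Critical points: x = 1/8 - sqrt(17)/8 ≈ -0.3904 (local minimum); x = 1/8 + sqrt(17)/8 ≈ 0.6404 (local maximum)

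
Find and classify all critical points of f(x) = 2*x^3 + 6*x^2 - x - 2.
f'(x) = 6*x^2 + 12*x - 1

Solve f'(x) = 0:
  6*x^2 + 12*x - 1 = 0 has no rational roots; quadratic formula: x = (-12 ± √168)/12.
  ⇒ x = -sqrt(42)/6 - 1 ≈ -2.0801, -1 + sqrt(42)/6 ≈ 0.0801

f''(x) = 12*x + 12
Second-derivative test at each critical point:
  f''(-2.0801) = -12.9615 < 0 → local maximum
  f''(0.0801) = 12.9615 > 0 → local minimum

Critical points: x = -sqrt(42)/6 - 1 ≈ -2.0801 (local maximum); x = -1 + sqrt(42)/6 ≈ 0.0801 (local minimum)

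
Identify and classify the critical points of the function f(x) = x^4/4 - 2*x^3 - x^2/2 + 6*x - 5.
f'(x) = x^3 - 6*x^2 - x + 6

Solve f'(x) = 0:
  Factor: x^3 - 6*x^2 - x + 6 = (x - 6)*(x - 1)*(x + 1) = 0.
  ⇒ x = -1, 1, 6

f''(x) = 3*x^2 - 12*x - 1
Second-derivative test at each critical point:
  f''(-1) = 14 > 0 → local minimum
  f''(1) = -10 < 0 → local maximum
  f''(6) = 35 > 0 → local minimum

Critical points: x = -1 (local minimum); x = 1 (local maximum); x = 6 (local minimum)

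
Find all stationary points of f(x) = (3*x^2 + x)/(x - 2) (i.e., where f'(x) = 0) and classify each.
f'(x) = (3*x^2 - 12*x - 2)/(x^2 - 4*x + 4)

Solve f'(x) = 0:
  f'(x) = (3*x^2 - 12*x - 2)/(x - 2)^2; the denominator is positive wherever f is defined, so f'(x) = 0 ⇔ 3*x^2 - 12*x - 2 = 0.
  3*x^2 - 12*x - 2 = 0 has no rational roots; quadratic formula: x = (12 ± √168)/6.
  ⇒ x = 2 - sqrt(42)/3 ≈ -0.1602, 2 + sqrt(42)/3 ≈ 4.1602

f''(x) = 28/(x^3 - 6*x^2 + 12*x - 8)
Second-derivative test at each critical point:
  f''(-0.1602) = -2.7775 < 0 → local maximum
  f''(4.1602) = 2.7775 > 0 → local minimum

Critical points: x = 2 - sqrt(42)/3 ≈ -0.1602 (local maximum); x = 2 + sqrt(42)/3 ≈ 4.1602 (local minimum)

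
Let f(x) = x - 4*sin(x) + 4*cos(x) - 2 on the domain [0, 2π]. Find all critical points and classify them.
f'(x) = -4*sqrt(2)*sin(x + pi/4) + 1

Solve f'(x) = 0 on [0, 2π]:
  f'(x) = 0 ⇔ -4*sin(x) - 4*cos(x) = -1. Write the left side as R·cos(x + φ) with R = √((-4)² + 4²) = 4*sqrt(2), cos φ = -sqrt(2)/2, sin φ = sqrt(2)/2; then cos(x + φ) = -sqrt(2)/8. Solve for x and keep the solutions lying in [0, 2π].
  ⇒ x = atan((1 + sqrt(31))/(1 - sqrt(31))) + pi ≈ 2.1785, atan((1 - sqrt(31))/(1 + sqrt(31))) + 2*pi ≈ 5.6755

f''(x) = -4*sqrt(2)*cos(x + pi/4)
Second-derivative test at each critical point:
  f''(2.1785) = 5.5678 > 0 → local minimum
  f''(5.6755) = -5.5678 < 0 → local maximum

Critical points: x = atan((1 + sqrt(31))/(1 - sqrt(31))) + pi ≈ 2.1785 (local minimum); x = atan((1 - sqrt(31))/(1 + sqrt(31))) + 2*pi ≈ 5.6755 (local maximum)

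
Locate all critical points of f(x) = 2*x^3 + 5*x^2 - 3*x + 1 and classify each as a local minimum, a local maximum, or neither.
f'(x) = 6*x^2 + 10*x - 3

Solve f'(x) = 0:
  6*x^2 + 10*x - 3 = 0 has no rational roots; quadratic formula: x = (-10 ± √172)/12.
  ⇒ x = -sqrt(43)/6 - 5/6 ≈ -1.9262, -5/6 + sqrt(43)/6 ≈ 0.2596

f''(x) = 12*x + 10
Second-derivative test at each critical point:
  f''(-1.9262) = -13.1149 < 0 → local maximum
  f''(0.2596) = 13.1149 > 0 → local minimum

Critical points: x = -sqrt(43)/6 - 5/6 ≈ -1.9262 (local maximum); x = -5/6 + sqrt(43)/6 ≈ 0.2596 (local minimum)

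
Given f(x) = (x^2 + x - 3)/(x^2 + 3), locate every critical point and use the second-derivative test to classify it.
f'(x) = (-x^2 + 12*x + 3)/(x^4 + 6*x^2 + 9)

Solve f'(x) = 0:
  f'(x) = -(x^2 - 12*x - 3)/(x^2 + 3)^2; the denominator is positive wherever f is defined, so f'(x) = 0 ⇔ -x^2 + 12*x + 3 = 0.
  x^2 - 12*x - 3 = 0 has no rational roots; quadratic formula: x = (12 ± √156)/2.
  ⇒ x = 6 - sqrt(39) ≈ -0.2450, 6 + sqrt(39) ≈ 12.2450

f''(x) = 2*(x^3 - 18*x^2 - 9*x + 18)/(x^6 + 9*x^4 + 27*x^2 + 27)
Second-derivative test at each critical point:
  f''(-0.2450) = 1.3339 > 0 → local minimum
  f''(12.2450) = -0.0005 < 0 → local maximum

Critical points: x = 6 - sqrt(39) ≈ -0.2450 (local minimum); x = 6 + sqrt(39) ≈ 12.2450 (local maximum)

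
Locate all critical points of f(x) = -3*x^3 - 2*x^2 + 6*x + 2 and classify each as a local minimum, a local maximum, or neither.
f'(x) = -9*x^2 - 4*x + 6

Solve f'(x) = 0:
  9*x^2 + 4*x - 6 = 0 has no rational roots; quadratic formula: x = (-4 ± √232)/18.
  ⇒ x = -sqrt(58)/9 - 2/9 ≈ -1.0684, -2/9 + sqrt(58)/9 ≈ 0.6240

f''(x) = -18*x - 4
Second-derivative test at each critical point:
  f''(-1.0684) = 15.2315 > 0 → local minimum
  f''(0.6240) = -15.2315 < 0 → local maximum

Critical points: x = -sqrt(58)/9 - 2/9 ≈ -1.0684 (local minimum); x = -2/9 + sqrt(58)/9 ≈ 0.6240 (local maximum)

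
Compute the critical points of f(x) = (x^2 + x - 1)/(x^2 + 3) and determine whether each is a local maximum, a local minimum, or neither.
f'(x) = (-x^2 + 8*x + 3)/(x^4 + 6*x^2 + 9)

Solve f'(x) = 0:
  f'(x) = -(x^2 - 8*x - 3)/(x^2 + 3)^2; the denominator is positive wherever f is defined, so f'(x) = 0 ⇔ -x^2 + 8*x + 3 = 0.
  x^2 - 8*x - 3 = 0 has no rational roots; quadratic formula: x = (8 ± √76)/2.
  ⇒ x = 4 - sqrt(19) ≈ -0.3589, 4 + sqrt(19) ≈ 8.3589

f''(x) = 2*(x^3 - 12*x^2 - 9*x + 12)/(x^6 + 9*x^4 + 27*x^2 + 27)
Second-derivative test at each critical point:
  f''(-0.3589) = 0.8905 > 0 → local minimum
  f''(8.3589) = -0.0016 < 0 → local maximum

Critical points: x = 4 - sqrt(19) ≈ -0.3589 (local minimum); x = 4 + sqrt(19) ≈ 8.3589 (local maximum)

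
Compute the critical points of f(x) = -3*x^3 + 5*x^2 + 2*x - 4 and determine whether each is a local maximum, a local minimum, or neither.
f'(x) = -9*x^2 + 10*x + 2

Solve f'(x) = 0:
  9*x^2 - 10*x - 2 = 0 has no rational roots; quadratic formula: x = (10 ± √172)/18.
  ⇒ x = 5/9 - sqrt(43)/9 ≈ -0.1730, 5/9 + sqrt(43)/9 ≈ 1.2842

f''(x) = 10 - 18*x
Second-derivative test at each critical point:
  f''(-0.1730) = 13.1149 > 0 → local minimum
  f''(1.2842) = -13.1149 < 0 → local maximum

Critical points: x = 5/9 - sqrt(43)/9 ≈ -0.1730 (local minimum); x = 5/9 + sqrt(43)/9 ≈ 1.2842 (local maximum)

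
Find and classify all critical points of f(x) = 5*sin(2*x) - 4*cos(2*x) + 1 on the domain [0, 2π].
f'(x) = 8*sin(2*x) + 10*cos(2*x)

Solve f'(x) = 0 on [0, 2π]:
  f'(x) = 0 ⇔ 5*cos(2*x) = -4*sin(2*x) ⇔ tan(2*x) = -5/4, i.e. 2*x = arctan(-5/4) + nπ; keep the solutions lying in [0, 2π].
  ⇒ x = -atan(5/4)/2 + pi/2 ≈ 1.1228, pi - atan(5/4)/2 ≈ 2.6936, -atan(5/4)/2 + 3*pi/2 ≈ 4.2644, -atan(5/4)/2 + 2*pi ≈ 5.8352

f''(x) = -20*sin(2*x) + 16*cos(2*x)
Second-derivative test at each critical point:
  f''(1.1228) = -25.6125 < 0 → local maximum
  f''(2.6936) = 25.6125 > 0 → local minimum
  f''(4.2644) = -25.6125 < 0 → local maximum
  f''(5.8352) = 25.6125 > 0 → local minimum

Critical points: x = -atan(5/4)/2 + pi/2 ≈ 1.1228 (local maximum); x = pi - atan(5/4)/2 ≈ 2.6936 (local minimum); x = -atan(5/4)/2 + 3*pi/2 ≈ 4.2644 (local maximum); x = -atan(5/4)/2 + 2*pi ≈ 5.8352 (local minimum)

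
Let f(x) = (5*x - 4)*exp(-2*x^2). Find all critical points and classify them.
f'(x) = (-4*x*(5*x - 4) + 5)*exp(-2*x^2)

Solve f'(x) = 0:
  f'(x) = (-20*x^2 + 16*x + 5)·exp(-2*x^2) and exp(-2*x^2) > 0 for every x, so f'(x) = 0 ⇔ -20*x^2 + 16*x + 5 = 0.
  20*x^2 - 16*x - 5 = 0 has no rational roots; quadratic formula: x = (16 ± √656)/40.
  ⇒ x = 2/5 - sqrt(41)/10 ≈ -0.2403, 2/5 + sqrt(41)/10 ≈ 1.0403

f''(x) = 4*(4*x^2*(5*x - 4) - 15*x + 4)*exp(-2*x^2)
Second-derivative test at each critical point:
  f''(-0.2403) = 22.8187 > 0 → local minimum
  f''(1.0403) = -2.9405 < 0 → local maximum

Critical points: x = 2/5 - sqrt(41)/10 ≈ -0.2403 (local minimum); x = 2/5 + sqrt(41)/10 ≈ 1.0403 (local maximum)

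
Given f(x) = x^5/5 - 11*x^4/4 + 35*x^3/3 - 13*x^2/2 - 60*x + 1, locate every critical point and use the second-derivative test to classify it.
f'(x) = x^4 - 11*x^3 + 35*x^2 - 13*x - 60

Solve f'(x) = 0:
  Factor: x^4 - 11*x^3 + 35*x^2 - 13*x - 60 = (x - 5)*(x - 4)*(x - 3)*(x + 1) = 0.
  ⇒ x = -1, 3, 4, 5

f''(x) = 4*x^3 - 33*x^2 + 70*x - 13
Second-derivative test at each critical point:
  f''(-1) = -120 < 0 → local maximum
  f''(3) = 8 > 0 → local minimum
  f''(4) = -5 < 0 → local maximum
  f''(5) = 12 > 0 → local minimum

Critical points: x = -1 (local maximum); x = 3 (local minimum); x = 4 (local maximum); x = 5 (local minimum)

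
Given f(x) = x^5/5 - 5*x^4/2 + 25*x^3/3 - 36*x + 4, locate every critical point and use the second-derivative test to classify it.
f'(x) = x^4 - 10*x^3 + 25*x^2 - 36

Solve f'(x) = 0:
  Factor: x^4 - 10*x^3 + 25*x^2 - 36 = (x - 6)*(x - 3)*(x - 2)*(x + 1) = 0.
  ⇒ x = -1, 2, 3, 6

f''(x) = 2*x*(2*x^2 - 15*x + 25)
Second-derivative test at each critical point:
  f''(-1) = -84 < 0 → local maximum
  f''(2) = 12 > 0 → local minimum
  f''(3) = -12 < 0 → local maximum
  f''(6) = 84 > 0 → local minimum

Critical points: x = -1 (local maximum); x = 2 (local minimum); x = 3 (local maximum); x = 6 (local minimum)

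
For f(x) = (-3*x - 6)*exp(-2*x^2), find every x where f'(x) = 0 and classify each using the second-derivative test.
f'(x) = 3*(4*x*(x + 2) - 1)*exp(-2*x^2)

Solve f'(x) = 0:
  f'(x) = (12*x^2 + 24*x - 3)·exp(-2*x^2) and exp(-2*x^2) > 0 for every x, so f'(x) = 0 ⇔ 12*x^2 + 24*x - 3 = 0.
  Factor: 12*x^2 + 24*x - 3 = 3*(4*x^2 + 8*x - 1); 4*x^2 + 8*x - 1 = 0 has no rational roots; quadratic formula: x = (-8 ± √80)/8.
  ⇒ x = -sqrt(5)/2 - 1 ≈ -2.1180, -1 + sqrt(5)/2 ≈ 0.1180

f''(x) = 12*(-4*x^2*(x + 2) + 3*x + 2)*exp(-2*x^2)
Second-derivative test at each critical point:
  f''(-2.1180) = -0.0034 < 0 → local maximum
  f''(0.1180) = 26.0955 > 0 → local minimum

Critical points: x = -sqrt(5)/2 - 1 ≈ -2.1180 (local maximum); x = -1 + sqrt(5)/2 ≈ 0.1180 (local minimum)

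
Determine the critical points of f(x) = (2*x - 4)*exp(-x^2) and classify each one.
f'(x) = 2*(-2*x*(x - 2) + 1)*exp(-x^2)

Solve f'(x) = 0:
  f'(x) = (-4*x^2 + 8*x + 2)·exp(-x^2) and exp(-x^2) > 0 for every x, so f'(x) = 0 ⇔ -4*x^2 + 8*x + 2 = 0.
  Factor: -4*x^2 + 8*x + 2 = -2*(2*x^2 - 4*x - 1); 2*x^2 - 4*x - 1 = 0 has no rational roots; quadratic formula: x = (4 ± √24)/4.
  ⇒ x = 1 - sqrt(6)/2 ≈ -0.2247, 1 + sqrt(6)/2 ≈ 2.2247

f''(x) = 4*(2*x^2*(x - 2) - 3*x + 2)*exp(-x^2)
Second-derivative test at each critical point:
  f''(-0.2247) = 9.3154 > 0 → local minimum
  f''(2.2247) = -0.0694 < 0 → local maximum

Critical points: x = 1 - sqrt(6)/2 ≈ -0.2247 (local minimum); x = 1 + sqrt(6)/2 ≈ 2.2247 (local maximum)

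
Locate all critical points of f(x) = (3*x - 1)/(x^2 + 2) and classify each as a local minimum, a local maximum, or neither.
f'(x) = (-3*x^2 + 2*x + 6)/(x^4 + 4*x^2 + 4)

Solve f'(x) = 0:
  f'(x) = -(3*x^2 - 2*x - 6)/(x^2 + 2)^2; the denominator is positive wherever f is defined, so f'(x) = 0 ⇔ -3*x^2 + 2*x + 6 = 0.
  3*x^2 - 2*x - 6 = 0 has no rational roots; quadratic formula: x = (2 ± √76)/6.
  ⇒ x = 1/3 - sqrt(19)/3 ≈ -1.1196, 1/3 + sqrt(19)/3 ≈ 1.7863

f''(x) = 2*(4*x^2*(3*x - 1) + (1 - 9*x)*(x^2 + 2))/(x^2 + 2)^3
Second-derivative test at each critical point:
  f''(-1.1196) = 0.8235 > 0 → local minimum
  f''(1.7863) = -0.3235 < 0 → local maximum

Critical points: x = 1/3 - sqrt(19)/3 ≈ -1.1196 (local minimum); x = 1/3 + sqrt(19)/3 ≈ 1.7863 (local maximum)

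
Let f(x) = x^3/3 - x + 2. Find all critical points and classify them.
f'(x) = x^2 - 1

Solve f'(x) = 0:
  Factor: x^2 - 1 = (x - 1)*(x + 1) = 0.
  ⇒ x = -1, 1

f''(x) = 2*x
Second-derivative test at each critical point:
  f''(-1) = -2 < 0 → local maximum
  f''(1) = 2 > 0 → local minimum

Critical points: x = -1 (local maximum); x = 1 (local minimum)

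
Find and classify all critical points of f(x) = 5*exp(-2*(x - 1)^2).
f'(x) = 20*(1 - x)*exp(-2*(x - 1)^2)

Solve f'(x) = 0:
  f'(x) = (20 - 20*x)·exp(-2*(x - 1)^2) and exp(-2*(x - 1)^2) > 0 for every x, so f'(x) = 0 ⇔ 20 - 20*x = 0.
  Factor: 20 - 20*x = -20*(x - 1) = 0.
  ⇒ x = 1

f''(x) = 20*(4*(x - 1)^2 - 1)*exp(-2*(x - 1)^2)
Second-derivative test at each critical point:
  f''(1) = -20 < 0 → local maximum

Critical points: x = 1 (local maximum)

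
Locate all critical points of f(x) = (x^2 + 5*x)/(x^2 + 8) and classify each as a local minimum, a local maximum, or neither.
f'(x) = (-5*x^2 + 16*x + 40)/(x^4 + 16*x^2 + 64)

Solve f'(x) = 0:
  f'(x) = -(5*x^2 - 16*x - 40)/(x^2 + 8)^2; the denominator is positive wherever f is defined, so f'(x) = 0 ⇔ -5*x^2 + 16*x + 40 = 0.
  5*x^2 - 16*x - 40 = 0 has no rational roots; quadratic formula: x = (16 ± √1056)/10.
  ⇒ x = 8/5 - 2*sqrt(66)/5 ≈ -1.6496, 8/5 + 2*sqrt(66)/5 ≈ 4.8496

f''(x) = 2*(5*x^3 - 24*x^2 - 120*x + 64)/(x^6 + 24*x^4 + 192*x^2 + 512)
Second-derivative test at each critical point:
  f''(-1.6496) = 0.2827 > 0 → local minimum
  f''(4.8496) = -0.0327 < 0 → local maximum

Critical points: x = 8/5 - 2*sqrt(66)/5 ≈ -1.6496 (local minimum); x = 8/5 + 2*sqrt(66)/5 ≈ 4.8496 (local maximum)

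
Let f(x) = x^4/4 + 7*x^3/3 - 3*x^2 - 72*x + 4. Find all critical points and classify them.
f'(x) = x^3 + 7*x^2 - 6*x - 72

Solve f'(x) = 0:
  Factor: x^3 + 7*x^2 - 6*x - 72 = (x - 3)*(x + 4)*(x + 6) = 0.
  ⇒ x = -6, -4, 3

f''(x) = 3*x^2 + 14*x - 6
Second-derivative test at each critical point:
  f''(-6) = 18 > 0 → local minimum
  f''(-4) = -14 < 0 → local maximum
  f''(3) = 63 > 0 → local minimum

Critical points: x = -6 (local minimum); x = -4 (local maximum); x = 3 (local minimum)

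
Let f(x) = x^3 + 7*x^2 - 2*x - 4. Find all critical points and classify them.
f'(x) = 3*x^2 + 14*x - 2

Solve f'(x) = 0:
  3*x^2 + 14*x - 2 = 0 has no rational roots; quadratic formula: x = (-14 ± √220)/6.
  ⇒ x = -sqrt(55)/3 - 7/3 ≈ -4.8054, -7/3 + sqrt(55)/3 ≈ 0.1387

f''(x) = 6*x + 14
Second-derivative test at each critical point:
  f''(-4.8054) = -14.8324 < 0 → local maximum
  f''(0.1387) = 14.8324 > 0 → local minimum

Critical points: x = -sqrt(55)/3 - 7/3 ≈ -4.8054 (local maximum); x = -7/3 + sqrt(55)/3 ≈ 0.1387 (local minimum)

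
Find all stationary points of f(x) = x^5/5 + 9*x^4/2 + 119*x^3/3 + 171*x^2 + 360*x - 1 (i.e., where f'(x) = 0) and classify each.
f'(x) = x^4 + 18*x^3 + 119*x^2 + 342*x + 360

Solve f'(x) = 0:
  Factor: x^4 + 18*x^3 + 119*x^2 + 342*x + 360 = (x + 3)*(x + 4)*(x + 5)*(x + 6) = 0.
  ⇒ x = -6, -5, -4, -3

f''(x) = 4*x^3 + 54*x^2 + 238*x + 342
Second-derivative test at each critical point:
  f''(-6) = -6 < 0 → local maximum
  f''(-5) = 2 > 0 → local minimum
  f''(-4) = -2 < 0 → local maximum
  f''(-3) = 6 > 0 → local minimum

Critical points: x = -6 (local maximum); x = -5 (local minimum); x = -4 (local maximum); x = -3 (local minimum)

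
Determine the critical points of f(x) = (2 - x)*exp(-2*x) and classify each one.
f'(x) = (2*x - 5)*exp(-2*x)

Solve f'(x) = 0:
  f'(x) = (2*x - 5)·exp(-2*x) and exp(-2*x) > 0 for every x, so f'(x) = 0 ⇔ 2*x - 5 = 0.
  2*x - 5 = 0.
  ⇒ x = 5/2

f''(x) = 4*(3 - x)*exp(-2*x)
Second-derivative test at each critical point:
  f''(5/2) = 0.0135 > 0 → local minimum

Critical points: x = 5/2 (local minimum)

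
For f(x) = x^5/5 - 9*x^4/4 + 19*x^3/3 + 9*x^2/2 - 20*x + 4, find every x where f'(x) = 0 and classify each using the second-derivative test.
f'(x) = x^4 - 9*x^3 + 19*x^2 + 9*x - 20

Solve f'(x) = 0:
  Factor: x^4 - 9*x^3 + 19*x^2 + 9*x - 20 = (x - 5)*(x - 4)*(x - 1)*(x + 1) = 0.
  ⇒ x = -1, 1, 4, 5

f''(x) = 4*x^3 - 27*x^2 + 38*x + 9
Second-derivative test at each critical point:
  f''(-1) = -60 < 0 → local maximum
  f''(1) = 24 > 0 → local minimum
  f''(4) = -15 < 0 → local maximum
  f''(5) = 24 > 0 → local minimum

Critical points: x = -1 (local maximum); x = 1 (local minimum); x = 4 (local maximum); x = 5 (local minimum)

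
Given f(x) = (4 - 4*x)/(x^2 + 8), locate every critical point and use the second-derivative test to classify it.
f'(x) = 4*(-x^2 + 2*x*(x - 1) - 8)/(x^2 + 8)^2

Solve f'(x) = 0:
  f'(x) = 4*(x - 4)*(x + 2)/(x^2 + 8)^2; the denominator is positive wherever f is defined, so f'(x) = 0 ⇔ 4*x^2 - 8*x - 32 = 0.
  Factor: 4*x^2 - 8*x - 32 = 4*(x - 4)*(x + 2) = 0.
  ⇒ x = -2, 4

f''(x) = 8*(4*x^2*(1 - x) + (3*x - 1)*(x^2 + 8))/(x^2 + 8)^3
Second-derivative test at each critical point:
  f''(-2) = -1/6 < 0 → local maximum
  f''(4) = 1/24 > 0 → local minimum

Critical points: x = -2 (local maximum); x = 4 (local minimum)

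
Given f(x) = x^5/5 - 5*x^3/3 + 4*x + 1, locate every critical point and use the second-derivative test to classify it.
f'(x) = x^4 - 5*x^2 + 4

Solve f'(x) = 0:
  Factor: x^4 - 5*x^2 + 4 = (x - 2)*(x - 1)*(x + 1)*(x + 2) = 0.
  ⇒ x = -2, -1, 1, 2

f''(x) = 4*x^3 - 10*x
Second-derivative test at each critical point:
  f''(-2) = -12 < 0 → local maximum
  f''(-1) = 6 > 0 → local minimum
  f''(1) = -6 < 0 → local maximum
  f''(2) = 12 > 0 → local minimum

Critical points: x = -2 (local maximum); x = -1 (local minimum); x = 1 (local maximum); x = 2 (local minimum)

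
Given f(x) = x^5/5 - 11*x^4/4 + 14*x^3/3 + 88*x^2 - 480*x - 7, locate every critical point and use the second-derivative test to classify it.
f'(x) = x^4 - 11*x^3 + 14*x^2 + 176*x - 480

Solve f'(x) = 0:
  Factor: x^4 - 11*x^3 + 14*x^2 + 176*x - 480 = (x - 6)*(x - 5)*(x - 4)*(x + 4) = 0.
  ⇒ x = -4, 4, 5, 6

f''(x) = 4*x^3 - 33*x^2 + 28*x + 176
Second-derivative test at each critical point:
  f''(-4) = -720 < 0 → local maximum
  f''(4) = 16 > 0 → local minimum
  f''(5) = -9 < 0 → local maximum
  f''(6) = 20 > 0 → local minimum

Critical points: x = -4 (local maximum); x = 4 (local minimum); x = 5 (local maximum); x = 6 (local minimum)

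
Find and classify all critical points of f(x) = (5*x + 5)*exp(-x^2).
f'(x) = 5*(-2*x*(x + 1) + 1)*exp(-x^2)

Solve f'(x) = 0:
  f'(x) = (-10*x^2 - 10*x + 5)·exp(-x^2) and exp(-x^2) > 0 for every x, so f'(x) = 0 ⇔ -10*x^2 - 10*x + 5 = 0.
  Factor: -10*x^2 - 10*x + 5 = -5*(2*x^2 + 2*x - 1); 2*x^2 + 2*x - 1 = 0 has no rational roots; quadratic formula: x = (-2 ± √12)/4.
  ⇒ x = -sqrt(3)/2 - 1/2 ≈ -1.3660, -1/2 + sqrt(3)/2 ≈ 0.3660

f''(x) = 10*(2*x^2*(x + 1) - 3*x - 1)*exp(-x^2)
Second-derivative test at each critical point:
  f''(-1.3660) = 2.6801 > 0 → local minimum
  f''(0.3660) = -15.1487 < 0 → local maximum

Critical points: x = -sqrt(3)/2 - 1/2 ≈ -1.3660 (local minimum); x = -1/2 + sqrt(3)/2 ≈ 0.3660 (local maximum)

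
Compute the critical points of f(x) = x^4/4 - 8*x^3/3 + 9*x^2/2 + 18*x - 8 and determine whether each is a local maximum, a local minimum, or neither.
f'(x) = x^3 - 8*x^2 + 9*x + 18

Solve f'(x) = 0:
  Factor: x^3 - 8*x^2 + 9*x + 18 = (x - 6)*(x - 3)*(x + 1) = 0.
  ⇒ x = -1, 3, 6

f''(x) = 3*x^2 - 16*x + 9
Second-derivative test at each critical point:
  f''(-1) = 28 > 0 → local minimum
  f''(3) = -12 < 0 → local maximum
  f''(6) = 21 > 0 → local minimum

Critical points: x = -1 (local minimum); x = 3 (local maximum); x = 6 (local minimum)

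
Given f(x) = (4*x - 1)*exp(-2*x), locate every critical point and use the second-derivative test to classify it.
f'(x) = 2*(3 - 4*x)*exp(-2*x)

Solve f'(x) = 0:
  f'(x) = (6 - 8*x)·exp(-2*x) and exp(-2*x) > 0 for every x, so f'(x) = 0 ⇔ 6 - 8*x = 0.
  Factor: 6 - 8*x = -2*(4*x - 3) = 0.
  ⇒ x = 3/4

f''(x) = 4*(4*x - 5)*exp(-2*x)
Second-derivative test at each critical point:
  f''(3/4) = -1.7850 < 0 → local maximum

Critical points: x = 3/4 (local maximum)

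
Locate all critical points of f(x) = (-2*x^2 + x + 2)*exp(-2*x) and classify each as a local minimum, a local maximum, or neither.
f'(x) = (4*x^2 - 6*x - 3)*exp(-2*x)

Solve f'(x) = 0:
  f'(x) = (4*x^2 - 6*x - 3)·exp(-2*x) and exp(-2*x) > 0 for every x, so f'(x) = 0 ⇔ 4*x^2 - 6*x - 3 = 0.
  4*x^2 - 6*x - 3 = 0 has no rational roots; quadratic formula: x = (6 ± √84)/8.
  ⇒ x = 3/4 - sqrt(21)/4 ≈ -0.3956, 3/4 + sqrt(21)/4 ≈ 1.8956

f''(x) = 4*x*(5 - 2*x)*exp(-2*x)
Second-derivative test at each critical point:
  f''(-0.3956) = -20.2205 < 0 → local maximum
  f''(1.8956) = 0.2068 > 0 → local minimum

Critical points: x = 3/4 - sqrt(21)/4 ≈ -0.3956 (local maximum); x = 3/4 + sqrt(21)/4 ≈ 1.8956 (local minimum)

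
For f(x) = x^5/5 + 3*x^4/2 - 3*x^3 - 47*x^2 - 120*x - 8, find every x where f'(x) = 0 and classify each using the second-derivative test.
f'(x) = x^4 + 6*x^3 - 9*x^2 - 94*x - 120

Solve f'(x) = 0:
  Factor: x^4 + 6*x^3 - 9*x^2 - 94*x - 120 = (x - 4)*(x + 2)*(x + 3)*(x + 5) = 0.
  ⇒ x = -5, -3, -2, 4

f''(x) = 4*x^3 + 18*x^2 - 18*x - 94
Second-derivative test at each critical point:
  f''(-5) = -54 < 0 → local maximum
  f''(-3) = 14 > 0 → local minimum
  f''(-2) = -18 < 0 → local maximum
  f''(4) = 378 > 0 → local minimum

Critical points: x = -5 (local maximum); x = -3 (local minimum); x = -2 (local maximum); x = 4 (local minimum)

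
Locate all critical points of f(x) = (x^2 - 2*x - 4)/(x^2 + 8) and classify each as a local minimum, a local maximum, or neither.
f'(x) = 2*(x^2 + 12*x - 8)/(x^4 + 16*x^2 + 64)

Solve f'(x) = 0:
  f'(x) = 2*(x^2 + 12*x - 8)/(x^2 + 8)^2; the denominator is positive wherever f is defined, so f'(x) = 0 ⇔ 2*x^2 + 24*x - 16 = 0.
  Factor: 2*x^2 + 24*x - 16 = 2*(x^2 + 12*x - 8); x^2 + 12*x - 8 = 0 has no rational roots; quadratic formula: x = (-12 ± √176)/2.
  ⇒ x = -2*sqrt(11) - 6 ≈ -12.6332, -6 + 2*sqrt(11) ≈ 0.6332

f''(x) = 4*(-x^3 - 18*x^2 + 24*x + 48)/(x^6 + 24*x^4 + 192*x^2 + 512)
Second-derivative test at each critical point:
  f''(-12.6332) = -0.0009 < 0 → local maximum
  f''(0.6332) = 0.3759 > 0 → local minimum

Critical points: x = -2*sqrt(11) - 6 ≈ -12.6332 (local maximum); x = -6 + 2*sqrt(11) ≈ 0.6332 (local minimum)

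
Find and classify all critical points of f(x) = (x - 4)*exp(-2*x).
f'(x) = (9 - 2*x)*exp(-2*x)

Solve f'(x) = 0:
  f'(x) = (9 - 2*x)·exp(-2*x) and exp(-2*x) > 0 for every x, so f'(x) = 0 ⇔ 9 - 2*x = 0.
  9 - 2*x = 0.
  ⇒ x = 9/2

f''(x) = 4*(x - 5)*exp(-2*x)
Second-derivative test at each critical point:
  f''(9/2) = -2.468e-04 < 0 → local maximum

Critical points: x = 9/2 (local maximum)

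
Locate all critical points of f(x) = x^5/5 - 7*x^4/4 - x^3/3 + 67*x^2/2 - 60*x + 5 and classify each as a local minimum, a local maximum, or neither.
f'(x) = x^4 - 7*x^3 - x^2 + 67*x - 60

Solve f'(x) = 0:
  Factor: x^4 - 7*x^3 - x^2 + 67*x - 60 = (x - 5)*(x - 4)*(x - 1)*(x + 3) = 0.
  ⇒ x = -3, 1, 4, 5

f''(x) = 4*x^3 - 21*x^2 - 2*x + 67
Second-derivative test at each critical point:
  f''(-3) = -224 < 0 → local maximum
  f''(1) = 48 > 0 → local minimum
  f''(4) = -21 < 0 → local maximum
  f''(5) = 32 > 0 → local minimum

Critical points: x = -3 (local maximum); x = 1 (local minimum); x = 4 (local maximum); x = 5 (local minimum)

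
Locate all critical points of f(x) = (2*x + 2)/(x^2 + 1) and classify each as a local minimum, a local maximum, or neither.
f'(x) = 2*(x^2 - 2*x*(x + 1) + 1)/(x^2 + 1)^2

Solve f'(x) = 0:
  f'(x) = -2*(x^2 + 2*x - 1)/(x^2 + 1)^2; the denominator is positive wherever f is defined, so f'(x) = 0 ⇔ -2*x^2 - 4*x + 2 = 0.
  Factor: -2*x^2 - 4*x + 2 = -2*(x^2 + 2*x - 1); x^2 + 2*x - 1 = 0 has no rational roots; quadratic formula: x = (-2 ± √8)/2.
  ⇒ x = -sqrt(2) - 1 ≈ -2.4142, -1 + sqrt(2) ≈ 0.4142

f''(x) = 4*(4*x^2*(x + 1) - (3*x + 1)*(x^2 + 1))/(x^2 + 1)^3
Second-derivative test at each critical point:
  f''(-2.4142) = 0.1213 > 0 → local minimum
  f''(0.4142) = -4.1213 < 0 → local maximum

Critical points: x = -sqrt(2) - 1 ≈ -2.4142 (local minimum); x = -1 + sqrt(2) ≈ 0.4142 (local maximum)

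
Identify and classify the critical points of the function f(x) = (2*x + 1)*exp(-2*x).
f'(x) = -4*x*exp(-2*x)

Solve f'(x) = 0:
  f'(x) = (-4*x)·exp(-2*x) and exp(-2*x) > 0 for every x, so f'(x) = 0 ⇔ -4*x = 0.
  -4*x = 0.
  ⇒ x = 0

f''(x) = 4*(2*x - 1)*exp(-2*x)
Second-derivative test at each critical point:
  f''(0) = -4 < 0 → local maximum

Critical points: x = 0 (local maximum)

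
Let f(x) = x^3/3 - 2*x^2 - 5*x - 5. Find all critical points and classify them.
f'(x) = x^2 - 4*x - 5

Solve f'(x) = 0:
  Factor: x^2 - 4*x - 5 = (x - 5)*(x + 1) = 0.
  ⇒ x = -1, 5

f''(x) = 2*x - 4
Second-derivative test at each critical point:
  f''(-1) = -6 < 0 → local maximum
  f''(5) = 6 > 0 → local minimum

Critical points: x = -1 (local maximum); x = 5 (local minimum)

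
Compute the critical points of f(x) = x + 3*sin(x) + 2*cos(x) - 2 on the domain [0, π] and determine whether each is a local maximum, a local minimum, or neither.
f'(x) = -2*sin(x) + 3*cos(x) + 1

Solve f'(x) = 0 on [0, π]:
  f'(x) = 0 ⇔ -2*sin(x) + 3*cos(x) = -1. Write the left side as R·cos(x + φ) with R = √(3² + 2²) = sqrt(13), cos φ = 3*sqrt(13)/13, sin φ = 2*sqrt(13)/13; then cos(x + φ) = -sqrt(13)/13. Solve for x and keep the solutions lying in [0, π].
  ⇒ x = atan((2 + 6*sqrt(3))/(-3 + 4*sqrt(3))) ≈ 1.2638

f''(x) = -3*sin(x) - 2*cos(x)
Second-derivative test at each critical point:
  f''(1.2638) = -3.4641 < 0 → local maximum

Critical points: x = atan((2 + 6*sqrt(3))/(-3 + 4*sqrt(3))) ≈ 1.2638 (local maximum)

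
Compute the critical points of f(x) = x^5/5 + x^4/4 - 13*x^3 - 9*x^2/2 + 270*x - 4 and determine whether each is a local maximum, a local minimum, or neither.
f'(x) = x^4 + x^3 - 39*x^2 - 9*x + 270

Solve f'(x) = 0:
  Factor: x^4 + x^3 - 39*x^2 - 9*x + 270 = (x - 5)*(x - 3)*(x + 3)*(x + 6) = 0.
  ⇒ x = -6, -3, 3, 5

f''(x) = 4*x^3 + 3*x^2 - 78*x - 9
Second-derivative test at each critical point:
  f''(-6) = -297 < 0 → local maximum
  f''(-3) = 144 > 0 → local minimum
  f''(3) = -108 < 0 → local maximum
  f''(5) = 176 > 0 → local minimum

Critical points: x = -6 (local maximum); x = -3 (local minimum); x = 3 (local maximum); x = 5 (local minimum)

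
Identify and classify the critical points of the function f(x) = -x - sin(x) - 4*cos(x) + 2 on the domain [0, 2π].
f'(x) = 4*sin(x) - cos(x) - 1

Solve f'(x) = 0 on [0, 2π]:
  f'(x) = 0 ⇔ 4*sin(x) - cos(x) = 1. Write the left side as R·cos(x + φ) with R = √((-1)² + (-4)²) = sqrt(17), cos φ = -sqrt(17)/17, sin φ = -4*sqrt(17)/17; then cos(x + φ) = sqrt(17)/17. Solve for x and keep the solutions lying in [0, 2π].
  ⇒ x = atan(8/15) ≈ 0.4900, pi ≈ 3.1416

f''(x) = sin(x) + 4*cos(x)
Second-derivative test at each critical point:
  f''(0.4900) = 4 > 0 → local minimum
  f''(3.1416) = -4 < 0 → local maximum

Critical points: x = atan(8/15) ≈ 0.4900 (local minimum); x = pi ≈ 3.1416 (local maximum)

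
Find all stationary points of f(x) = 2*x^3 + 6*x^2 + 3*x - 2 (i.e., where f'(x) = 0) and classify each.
f'(x) = 6*x^2 + 12*x + 3

Solve f'(x) = 0:
  Factor: 6*x^2 + 12*x + 3 = 3*(2*x^2 + 4*x + 1); 2*x^2 + 4*x + 1 = 0 has no rational roots; quadratic formula: x = (-4 ± √8)/4.
  ⇒ x = -1 - sqrt(2)/2 ≈ -1.7071, -1 + sqrt(2)/2 ≈ -0.2929

f''(x) = 12*x + 12
Second-derivative test at each critical point:
  f''(-1.7071) = -8.4853 < 0 → local maximum
  f''(-0.2929) = 8.4853 > 0 → local minimum

Critical points: x = -1 - sqrt(2)/2 ≈ -1.7071 (local maximum); x = -1 + sqrt(2)/2 ≈ -0.2929 (local minimum)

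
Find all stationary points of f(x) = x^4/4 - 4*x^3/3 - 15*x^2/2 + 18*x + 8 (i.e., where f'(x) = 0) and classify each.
f'(x) = x^3 - 4*x^2 - 15*x + 18

Solve f'(x) = 0:
  Factor: x^3 - 4*x^2 - 15*x + 18 = (x - 6)*(x - 1)*(x + 3) = 0.
  ⇒ x = -3, 1, 6

f''(x) = 3*x^2 - 8*x - 15
Second-derivative test at each critical point:
  f''(-3) = 36 > 0 → local minimum
  f''(1) = -20 < 0 → local maximum
  f''(6) = 45 > 0 → local minimum

Critical points: x = -3 (local minimum); x = 1 (local maximum); x = 6 (local minimum)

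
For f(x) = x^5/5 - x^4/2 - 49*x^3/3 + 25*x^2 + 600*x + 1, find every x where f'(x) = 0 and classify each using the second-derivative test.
f'(x) = x^4 - 2*x^3 - 49*x^2 + 50*x + 600

Solve f'(x) = 0:
  Factor: x^4 - 2*x^3 - 49*x^2 + 50*x + 600 = (x - 6)*(x - 5)*(x + 4)*(x + 5) = 0.
  ⇒ x = -5, -4, 5, 6

f''(x) = 4*x^3 - 6*x^2 - 98*x + 50
Second-derivative test at each critical point:
  f''(-5) = -110 < 0 → local maximum
  f''(-4) = 90 > 0 → local minimum
  f''(5) = -90 < 0 → local maximum
  f''(6) = 110 > 0 → local minimum

Critical points: x = -5 (local maximum); x = -4 (local minimum); x = 5 (local maximum); x = 6 (local minimum)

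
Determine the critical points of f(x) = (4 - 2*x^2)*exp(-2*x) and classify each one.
f'(x) = 4*(x^2 - x - 2)*exp(-2*x)

Solve f'(x) = 0:
  f'(x) = (4*x^2 - 4*x - 8)·exp(-2*x) and exp(-2*x) > 0 for every x, so f'(x) = 0 ⇔ 4*x^2 - 4*x - 8 = 0.
  Factor: 4*x^2 - 4*x - 8 = 4*(x - 2)*(x + 1) = 0.
  ⇒ x = -1, 2

f''(x) = 4*(-2*x^2 + 4*x + 3)*exp(-2*x)
Second-derivative test at each critical point:
  f''(-1) = -88.6687 < 0 → local maximum
  f''(2) = 0.2198 > 0 → local minimum

Critical points: x = -1 (local maximum); x = 2 (local minimum)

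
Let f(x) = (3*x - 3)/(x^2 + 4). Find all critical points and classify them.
f'(x) = 3*(x^2 - 2*x*(x - 1) + 4)/(x^2 + 4)^2

Solve f'(x) = 0:
  f'(x) = -3*(x^2 - 2*x - 4)/(x^2 + 4)^2; the denominator is positive wherever f is defined, so f'(x) = 0 ⇔ -3*x^2 + 6*x + 12 = 0.
  Factor: -3*x^2 + 6*x + 12 = -3*(x^2 - 2*x - 4); x^2 - 2*x - 4 = 0 has no rational roots; quadratic formula: x = (2 ± √20)/2.
  ⇒ x = 1 - sqrt(5) ≈ -1.2361, 1 + sqrt(5) ≈ 3.2361

f''(x) = 6*(4*x^2*(x - 1) + (1 - 3*x)*(x^2 + 4))/(x^2 + 4)^3
Second-derivative test at each critical point:
  f''(-1.2361) = 0.4391 > 0 → local minimum
  f''(3.2361) = -0.0641 < 0 → local maximum

Critical points: x = 1 - sqrt(5) ≈ -1.2361 (local minimum); x = 1 + sqrt(5) ≈ 3.2361 (local maximum)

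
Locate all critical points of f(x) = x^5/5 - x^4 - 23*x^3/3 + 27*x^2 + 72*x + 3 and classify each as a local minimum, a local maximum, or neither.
f'(x) = x^4 - 4*x^3 - 23*x^2 + 54*x + 72

Solve f'(x) = 0:
  Factor: x^4 - 4*x^3 - 23*x^2 + 54*x + 72 = (x - 6)*(x - 3)*(x + 1)*(x + 4) = 0.
  ⇒ x = -4, -1, 3, 6

f''(x) = 4*x^3 - 12*x^2 - 46*x + 54
Second-derivative test at each critical point:
  f''(-4) = -210 < 0 → local maximum
  f''(-1) = 84 > 0 → local minimum
  f''(3) = -84 < 0 → local maximum
  f''(6) = 210 > 0 → local minimum

Critical points: x = -4 (local maximum); x = -1 (local minimum); x = 3 (local maximum); x = 6 (local minimum)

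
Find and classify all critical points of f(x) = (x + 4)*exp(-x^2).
f'(x) = (-2*x*(x + 4) + 1)*exp(-x^2)

Solve f'(x) = 0:
  f'(x) = (-2*x^2 - 8*x + 1)·exp(-x^2) and exp(-x^2) > 0 for every x, so f'(x) = 0 ⇔ -2*x^2 - 8*x + 1 = 0.
  2*x^2 + 8*x - 1 = 0 has no rational roots; quadratic formula: x = (-8 ± √72)/4.
  ⇒ x = -3*sqrt(2)/2 - 2 ≈ -4.1213, -2 + 3*sqrt(2)/2 ≈ 0.1213

f''(x) = 2*(2*x^2*(x + 4) - 3*x - 4)*exp(-x^2)
Second-derivative test at each critical point:
  f''(-4.1213) = 3.565e-07 > 0 → local minimum
  f''(0.1213) = -8.3613 < 0 → local maximum

Critical points: x = -3*sqrt(2)/2 - 2 ≈ -4.1213 (local minimum); x = -2 + 3*sqrt(2)/2 ≈ 0.1213 (local maximum)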